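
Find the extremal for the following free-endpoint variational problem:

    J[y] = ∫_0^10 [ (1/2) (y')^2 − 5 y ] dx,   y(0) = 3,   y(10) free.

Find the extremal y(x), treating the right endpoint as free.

The Lagrangian L = (1/2) (y')^2 − 5 y gives
    ∂L/∂y = −5,   ∂L/∂y' = y'.
Euler-Lagrange: d/dx(y') − (−5) = 0, i.e. y'' + 5 = 0, so
    y(x) = −(5/2) x^2 + C1 x + C2.
Fixed left endpoint y(0) = 3 ⇒ C2 = 3.
The right endpoint x = 10 is free, so the natural (transversality) condition is ∂L/∂y' |_{x=10} = 0, i.e. y'(10) = 0.
Compute y'(x) = −5 x + C1, so y'(10) = −50 + C1 = 0 ⇒ C1 = 50.
Therefore the extremal is
    y(x) = −(5/2) x^2 + 50 x + 3.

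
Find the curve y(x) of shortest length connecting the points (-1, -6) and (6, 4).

Arc-length functional: J[y] = ∫ sqrt(1 + (y')^2) dx.
Lagrangian L = sqrt(1 + (y')^2) has no explicit y dependence, so ∂L/∂y = 0 and the Euler-Lagrange equation gives
    d/dx( y' / sqrt(1 + (y')^2) ) = 0  ⇒  y' / sqrt(1 + (y')^2) = const.
Hence y' is constant, so y(x) is affine.
Fitting the endpoints (-1, -6) and (6, 4):
    slope m = (4 − (-6)) / (6 − (-1)) = 10/7,
    intercept c = (-6) − m·(-1) = -32/7.
Extremal: y(x) = (10/7) x - 32/7.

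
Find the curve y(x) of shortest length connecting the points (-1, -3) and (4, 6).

Arc-length functional: J[y] = ∫ sqrt(1 + (y')^2) dx.
Lagrangian L = sqrt(1 + (y')^2) has no explicit y dependence, so ∂L/∂y = 0 and the Euler-Lagrange equation gives
    d/dx( y' / sqrt(1 + (y')^2) ) = 0  ⇒  y' / sqrt(1 + (y')^2) = const.
Hence y' is constant, so y(x) is affine.
Fitting the endpoints (-1, -3) and (4, 6):
    slope m = (6 − (-3)) / (4 − (-1)) = 9/5,
    intercept c = (-3) − m·(-1) = -6/5.
Extremal: y(x) = (9/5) x - 6/5.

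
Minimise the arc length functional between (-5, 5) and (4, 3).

Arc-length functional: J[y] = ∫ sqrt(1 + (y')^2) dx.
Lagrangian L = sqrt(1 + (y')^2) has no explicit y dependence, so ∂L/∂y = 0 and the Euler-Lagrange equation gives
    d/dx( y' / sqrt(1 + (y')^2) ) = 0  ⇒  y' / sqrt(1 + (y')^2) = const.
Hence y' is constant, so y(x) is affine.
Fitting the endpoints (-5, 5) and (4, 3):
    slope m = (3 − 5) / (4 − (-5)) = -2/9,
    intercept c = 5 − m·(-5) = 35/9.
Extremal: y(x) = (-2/9) x + 35/9.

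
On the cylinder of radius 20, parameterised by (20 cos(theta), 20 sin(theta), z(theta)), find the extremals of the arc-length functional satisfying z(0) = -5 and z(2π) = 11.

Parameterise the cylinder of radius R = 20 as
    r(θ) = (20 cos θ, 20 sin θ, z(θ)).
The arc-length element is
    ds = sqrt(400 + (dz/dθ)^2) dθ,
so the Lagrangian is L = sqrt(400 + z'^2).
L depends on z' only, not on z or θ, so ∂L/∂z = 0 and
    ∂L/∂z' = z' / sqrt(400 + z'^2).
The Euler-Lagrange equation gives
    d/dθ( z' / sqrt(400 + z'^2) ) = 0,
so z' is constant. Integrating once:
    z(θ) = a θ + b,
a helix on the cylinder (a straight line when the cylinder is unrolled). The constants a, b are determined by the endpoint conditions.
With endpoint conditions z(0) = -5 and z(2π) = 11: from z(0) = b we get b = -5, and a·2π + -5 = 11 gives a = 8/π, so
    z(θ) = (8/π) θ − 5.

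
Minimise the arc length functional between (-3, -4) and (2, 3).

Arc-length functional: J[y] = ∫ sqrt(1 + (y')^2) dx.
Lagrangian L = sqrt(1 + (y')^2) has no explicit y dependence, so ∂L/∂y = 0 and the Euler-Lagrange equation gives
    d/dx( y' / sqrt(1 + (y')^2) ) = 0  ⇒  y' / sqrt(1 + (y')^2) = const.
Hence y' is constant, so y(x) is affine.
Fitting the endpoints (-3, -4) and (2, 3):
    slope m = (3 − (-4)) / (2 − (-3)) = 7/5,
    intercept c = (-4) − m·(-3) = 1/5.
Extremal: y(x) = (7/5) x + 1/5.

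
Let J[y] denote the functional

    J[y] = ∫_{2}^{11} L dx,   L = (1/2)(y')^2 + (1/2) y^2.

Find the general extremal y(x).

The Lagrangian is L = (1/2)(y')^2 + (1/2) y^2.
∂L/∂y = y.
∂L/∂y' = y'.
The Euler-Lagrange equation d/dx(∂L/∂y') − ∂L/∂y = 0 becomes:
    y'' - y = 0
General solution: y(x) = A e^x + B e^(-x), where A and B are arbitrary constants fixed by the endpoint conditions.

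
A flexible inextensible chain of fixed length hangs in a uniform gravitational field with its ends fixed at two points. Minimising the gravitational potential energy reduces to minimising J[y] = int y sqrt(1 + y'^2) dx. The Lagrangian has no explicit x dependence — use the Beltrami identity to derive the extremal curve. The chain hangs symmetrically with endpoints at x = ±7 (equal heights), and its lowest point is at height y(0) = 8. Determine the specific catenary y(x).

The Lagrangian L(y, y') = y sqrt(1 + y'^2) has no explicit x dependence, so the Beltrami identity applies:
    L − y' ∂L/∂y' = C.
Compute ∂L/∂y' = y · y' / sqrt(1 + y'^2). Then
    L − y' ∂L/∂y'
    = y sqrt(1 + y'^2) − y · y'^2 / sqrt(1 + y'^2)
    = y (1 + y'^2 − y'^2) / sqrt(1 + y'^2)
    = y / sqrt(1 + y'^2) = C.
Squaring gives y^2 = C^2 (1 + y'^2), i.e.
    y'^2 = y^2 / C^2 − 1.
Separating variables,
    dy / sqrt(y^2 − C^2) = dx / C,
and integrating gives arccosh(y / C) = (x − a)/C, so
    y(x) = C cosh((x − a)/C),
the catenary. The constants C and a are fixed by the two endpoint conditions (and, for the hanging-chain problem, the length constraint selects C).
Now fit the given data. The endpoints x = ±7 are symmetric at equal height, so the catenary is even about its minimum: a = 0 and y(x) = C cosh(x/C). The lowest point is y(0) = C cosh(0) = C, and we are told y(0) = 8, so C = 8. Therefore
    y(x) = 8 cosh(x/8),
and at the endpoints
    y(±7) = 8 cosh(7/8).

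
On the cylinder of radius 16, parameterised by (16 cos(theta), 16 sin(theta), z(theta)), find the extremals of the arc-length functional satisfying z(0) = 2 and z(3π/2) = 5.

Parameterise the cylinder of radius R = 16 as
    r(θ) = (16 cos θ, 16 sin θ, z(θ)).
The arc-length element is
    ds = sqrt(256 + (dz/dθ)^2) dθ,
so the Lagrangian is L = sqrt(256 + z'^2).
L depends on z' only, not on z or θ, so ∂L/∂z = 0 and
    ∂L/∂z' = z' / sqrt(256 + z'^2).
The Euler-Lagrange equation gives
    d/dθ( z' / sqrt(256 + z'^2) ) = 0,
so z' is constant. Integrating once:
    z(θ) = a θ + b,
a helix on the cylinder (a straight line when the cylinder is unrolled). The constants a, b are determined by the endpoint conditions.
With endpoint conditions z(0) = 2 and z(3π/2) = 5: from z(0) = b we get b = 2, and a·3π/2 + 2 = 5 gives a = 2/π, so
    z(θ) = (2/π) θ + 2.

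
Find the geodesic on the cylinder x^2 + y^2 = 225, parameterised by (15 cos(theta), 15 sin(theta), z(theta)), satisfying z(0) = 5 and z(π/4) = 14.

Parameterise the cylinder of radius R = 15 as
    r(θ) = (15 cos θ, 15 sin θ, z(θ)).
The arc-length element is
    ds = sqrt(225 + (dz/dθ)^2) dθ,
so the Lagrangian is L = sqrt(225 + z'^2).
L depends on z' only, not on z or θ, so ∂L/∂z = 0 and
    ∂L/∂z' = z' / sqrt(225 + z'^2).
The Euler-Lagrange equation gives
    d/dθ( z' / sqrt(225 + z'^2) ) = 0,
so z' is constant. Integrating once:
    z(θ) = a θ + b,
a helix on the cylinder (a straight line when the cylinder is unrolled). The constants a, b are determined by the endpoint conditions.
With endpoint conditions z(0) = 5 and z(π/4) = 14: from z(0) = b we get b = 5, and a·π/4 + 5 = 14 gives a = 36/π, so
    z(θ) = (36/π) θ + 5.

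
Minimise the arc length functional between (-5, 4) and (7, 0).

Arc-length functional: J[y] = ∫ sqrt(1 + (y')^2) dx.
Lagrangian L = sqrt(1 + (y')^2) has no explicit y dependence, so ∂L/∂y = 0 and the Euler-Lagrange equation gives
    d/dx( y' / sqrt(1 + (y')^2) ) = 0  ⇒  y' / sqrt(1 + (y')^2) = const.
Hence y' is constant, so y(x) is affine.
Fitting the endpoints (-5, 4) and (7, 0):
    slope m = (0 − 4) / (7 − (-5)) = -1/3,
    intercept c = 4 − m·(-5) = 7/3.
Extremal: y(x) = (-1/3) x + 7/3.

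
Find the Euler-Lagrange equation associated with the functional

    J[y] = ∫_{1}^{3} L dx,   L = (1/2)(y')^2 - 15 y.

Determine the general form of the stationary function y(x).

The Lagrangian is L = (1/2)(y')^2 - 15 y.
∂L/∂y = -15.
∂L/∂y' = y'.
The Euler-Lagrange equation d/dx(∂L/∂y') − ∂L/∂y = 0 becomes:
    y'' + 15 = 0
General solution: y(x) = -(15/2) x^2 + A x + B, where A and B are arbitrary constants fixed by the endpoint conditions.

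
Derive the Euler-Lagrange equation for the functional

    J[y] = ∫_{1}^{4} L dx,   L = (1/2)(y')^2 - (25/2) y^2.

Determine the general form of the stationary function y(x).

The Lagrangian is L = (1/2)(y')^2 - (25/2) y^2.
∂L/∂y = -25y.
∂L/∂y' = y'.
The Euler-Lagrange equation d/dx(∂L/∂y') − ∂L/∂y = 0 becomes:
    y'' + 25 y = 0
General solution: y(x) = A sin(5x) + B cos(5x), where A and B are arbitrary constants fixed by the endpoint conditions.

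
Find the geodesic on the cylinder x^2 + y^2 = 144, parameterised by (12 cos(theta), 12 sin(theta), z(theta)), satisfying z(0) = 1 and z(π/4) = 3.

Parameterise the cylinder of radius R = 12 as
    r(θ) = (12 cos θ, 12 sin θ, z(θ)).
The arc-length element is
    ds = sqrt(144 + (dz/dθ)^2) dθ,
so the Lagrangian is L = sqrt(144 + z'^2).
L depends on z' only, not on z or θ, so ∂L/∂z = 0 and
    ∂L/∂z' = z' / sqrt(144 + z'^2).
The Euler-Lagrange equation gives
    d/dθ( z' / sqrt(144 + z'^2) ) = 0,
so z' is constant. Integrating once:
    z(θ) = a θ + b,
a helix on the cylinder (a straight line when the cylinder is unrolled). The constants a, b are determined by the endpoint conditions.
With endpoint conditions z(0) = 1 and z(π/4) = 3: from z(0) = b we get b = 1, and a·π/4 + 1 = 3 gives a = 8/π, so
    z(θ) = (8/π) θ + 1.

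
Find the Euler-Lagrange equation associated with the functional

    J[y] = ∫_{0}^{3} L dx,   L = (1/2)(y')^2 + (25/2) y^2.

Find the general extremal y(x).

The Lagrangian is L = (1/2)(y')^2 + (25/2) y^2.
∂L/∂y = 25y.
∂L/∂y' = y'.
The Euler-Lagrange equation d/dx(∂L/∂y') − ∂L/∂y = 0 becomes:
    y'' - 25 y = 0
General solution: y(x) = A e^(5x) + B e^(-5x), where A and B are arbitrary constants fixed by the endpoint conditions.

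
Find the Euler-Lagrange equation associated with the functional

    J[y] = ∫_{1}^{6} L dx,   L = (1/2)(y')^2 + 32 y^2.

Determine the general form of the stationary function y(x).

The Lagrangian is L = (1/2)(y')^2 + 32 y^2.
∂L/∂y = 64y.
∂L/∂y' = y'.
The Euler-Lagrange equation d/dx(∂L/∂y') − ∂L/∂y = 0 becomes:
    y'' - 64 y = 0
General solution: y(x) = A e^(8x) + B e^(-8x), where A and B are arbitrary constants fixed by the endpoint conditions.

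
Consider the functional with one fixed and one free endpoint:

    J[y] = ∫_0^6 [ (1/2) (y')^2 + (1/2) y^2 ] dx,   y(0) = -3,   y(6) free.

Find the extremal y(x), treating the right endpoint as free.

The Lagrangian L = (1/2) (y')^2 + (1/2) y^2 gives
    ∂L/∂y = 1 y,   ∂L/∂y' = y'.
Euler-Lagrange: y'' − y = 0.
With k = 1, the general solution is
    y(x) = A cosh(x) + B sinh(x).
Fixed left endpoint y(0) = -3 ⇒ A = -3.
The right endpoint x = 6 is free, so the natural (transversality) condition is ∂L/∂y' |_{x=6} = 0, i.e. y'(6) = 0.
Compute y'(x) = A k sinh(k x) + B k cosh(k x), so
    y'(6) = A k sinh(k·6) + B k cosh(k·6) = 0
    ⇒ B = −A tanh(k·6) = 3 tanh(1·6).
Therefore the extremal is
    y(x) = −3 cosh(1 x) + 3 tanh(1·6) sinh(1 x).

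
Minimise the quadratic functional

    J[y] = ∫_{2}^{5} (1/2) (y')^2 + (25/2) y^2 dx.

The Lagrangian is L = (1/2) (y')^2 + (25/2) y^2.
Compute ∂L/∂y = 25y, ∂L/∂y' = y'.
The Euler-Lagrange equation d/dx(∂L/∂y') − ∂L/∂y = 0 reduces to
    y'' − 25 y = 0.
Its general solution is
    y(x) = A e^(5x) + B e^(−5x),
with A, B fixed by the endpoint conditions.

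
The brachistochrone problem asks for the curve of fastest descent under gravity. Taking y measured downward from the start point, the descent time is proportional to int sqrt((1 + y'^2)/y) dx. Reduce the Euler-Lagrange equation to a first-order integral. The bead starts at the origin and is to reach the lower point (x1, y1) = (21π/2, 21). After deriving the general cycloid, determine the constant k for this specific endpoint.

The Lagrangian L = sqrt((1 + y'^2) / y) has no explicit x dependence, so the Beltrami identity applies:
    L − y' ∂L/∂y' = C.
Compute ∂L/∂y' = y' / sqrt(y (1 + y'^2)).
Substitute:
    sqrt((1 + y'^2)/y) − y'·y' / sqrt(y (1 + y'^2))
    = (1 + y'^2) / sqrt(y (1 + y'^2)) − y'^2 / sqrt(y (1 + y'^2))
    = 1 / sqrt(y (1 + y'^2)) = C.
Squaring and rearranging gives the first integral
    y (1 + y'^2) = 1/C^2 =: k   (constant).
Solving this first-order ODE by the substitution
    y = (k/2)(1 − cos θ)
yields the cycloid parameterisation
    x(θ) = (k/2)(θ − sin θ),   y(θ) = (k/2)(1 − cos θ).
The constant k is fixed by the endpoint condition.
Now fit the given lower endpoint (x1, y1) = (21π/2, 21). At the bottom of the first arch (θ = π), the parametric equations give
    y(π) = (k/2)(1 − cos π) = k,
    x(π) = (k/2)(π − sin π) = kπ/2.
Matching y(π) = 21 gives k = 21, consistent with x(π) = 21π/2. Therefore the specific cycloid is
    x(θ) = (21/2)(θ − sin θ),   y(θ) = (21/2)(1 − cos θ).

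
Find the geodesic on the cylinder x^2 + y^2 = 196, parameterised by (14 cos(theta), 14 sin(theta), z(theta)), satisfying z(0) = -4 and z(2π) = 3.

Parameterise the cylinder of radius R = 14 as
    r(θ) = (14 cos θ, 14 sin θ, z(θ)).
The arc-length element is
    ds = sqrt(196 + (dz/dθ)^2) dθ,
so the Lagrangian is L = sqrt(196 + z'^2).
L depends on z' only, not on z or θ, so ∂L/∂z = 0 and
    ∂L/∂z' = z' / sqrt(196 + z'^2).
The Euler-Lagrange equation gives
    d/dθ( z' / sqrt(196 + z'^2) ) = 0,
so z' is constant. Integrating once:
    z(θ) = a θ + b,
a helix on the cylinder (a straight line when the cylinder is unrolled). The constants a, b are determined by the endpoint conditions.
With endpoint conditions z(0) = -4 and z(2π) = 3: from z(0) = b we get b = -4, and a·2π + -4 = 3 gives a = 7/(2π), so
    z(θ) = (7/(2π)) θ − 4.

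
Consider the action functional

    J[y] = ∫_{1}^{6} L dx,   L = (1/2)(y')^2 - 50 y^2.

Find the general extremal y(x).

The Lagrangian is L = (1/2)(y')^2 - 50 y^2.
∂L/∂y = -100y.
∂L/∂y' = y'.
The Euler-Lagrange equation d/dx(∂L/∂y') − ∂L/∂y = 0 becomes:
    y'' + 100 y = 0
General solution: y(x) = A sin(10x) + B cos(10x), where A and B are arbitrary constants fixed by the endpoint conditions.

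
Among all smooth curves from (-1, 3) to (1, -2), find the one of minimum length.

Arc-length functional: J[y] = ∫ sqrt(1 + (y')^2) dx.
Lagrangian L = sqrt(1 + (y')^2) has no explicit y dependence, so ∂L/∂y = 0 and the Euler-Lagrange equation gives
    d/dx( y' / sqrt(1 + (y')^2) ) = 0  ⇒  y' / sqrt(1 + (y')^2) = const.
Hence y' is constant, so y(x) is affine.
Fitting the endpoints (-1, 3) and (1, -2):
    slope m = ((-2) − 3) / (1 − (-1)) = -5/2,
    intercept c = 3 − m·(-1) = 1/2.
Extremal: y(x) = (-5/2) x + 1/2.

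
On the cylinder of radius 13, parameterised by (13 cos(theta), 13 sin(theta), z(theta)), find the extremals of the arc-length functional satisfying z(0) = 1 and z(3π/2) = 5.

Parameterise the cylinder of radius R = 13 as
    r(θ) = (13 cos θ, 13 sin θ, z(θ)).
The arc-length element is
    ds = sqrt(169 + (dz/dθ)^2) dθ,
so the Lagrangian is L = sqrt(169 + z'^2).
L depends on z' only, not on z or θ, so ∂L/∂z = 0 and
    ∂L/∂z' = z' / sqrt(169 + z'^2).
The Euler-Lagrange equation gives
    d/dθ( z' / sqrt(169 + z'^2) ) = 0,
so z' is constant. Integrating once:
    z(θ) = a θ + b,
a helix on the cylinder (a straight line when the cylinder is unrolled). The constants a, b are determined by the endpoint conditions.
With endpoint conditions z(0) = 1 and z(3π/2) = 5: from z(0) = b we get b = 1, and a·3π/2 + 1 = 5 gives a = 8/(3π), so
    z(θ) = (8/(3π)) θ + 1.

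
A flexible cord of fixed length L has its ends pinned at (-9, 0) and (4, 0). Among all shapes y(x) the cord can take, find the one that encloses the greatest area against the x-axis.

Set up the augmented Lagrangian using a multiplier λ for the length constraint:
    F(y, y') = y − λ sqrt(1 + y'^2).
F has no explicit x dependence, so the Beltrami identity yields a first integral
    F − y' ∂F/∂y' = C.
Compute ∂F/∂y' = −λ y' / sqrt(1 + y'^2). Then
    y − λ sqrt(1 + y'^2) + λ y'^2 / sqrt(1 + y'^2) = C
    ⇒  y − λ / sqrt(1 + y'^2) = C.
Solving for y' and integrating gives
    (x − a)^2 + (y − b)^2 = λ^2,
a circular arc of radius λ. The constants a, b are determined by the endpoint conditions y(-9) = y(4) = 0, and λ is fixed implicitly by the length constraint
    ∫_{-9}^{4} sqrt(1 + y'^2) dx = L.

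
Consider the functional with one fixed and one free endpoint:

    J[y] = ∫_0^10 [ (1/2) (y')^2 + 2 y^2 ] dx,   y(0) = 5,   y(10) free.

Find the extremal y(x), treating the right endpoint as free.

The Lagrangian L = (1/2) (y')^2 + 2 y^2 gives
    ∂L/∂y = 4 y,   ∂L/∂y' = y'.
Euler-Lagrange: y'' − 4 y = 0.
With k = 2, the general solution is
    y(x) = A cosh(2 x) + B sinh(2 x).
Fixed left endpoint y(0) = 5 ⇒ A = 5.
The right endpoint x = 10 is free, so the natural (transversality) condition is ∂L/∂y' |_{x=10} = 0, i.e. y'(10) = 0.
Compute y'(x) = A k sinh(k x) + B k cosh(k x), so
    y'(10) = A k sinh(k·10) + B k cosh(k·10) = 0
    ⇒ B = −A tanh(k·10) = − 5 tanh(2·10).
Therefore the extremal is
    y(x) = 5 cosh(2 x) − 5 tanh(2·10) sinh(2 x).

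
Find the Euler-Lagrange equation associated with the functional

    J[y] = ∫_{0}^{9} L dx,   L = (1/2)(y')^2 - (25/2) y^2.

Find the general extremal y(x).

The Lagrangian is L = (1/2)(y')^2 - (25/2) y^2.
∂L/∂y = -25y.
∂L/∂y' = y'.
The Euler-Lagrange equation d/dx(∂L/∂y') − ∂L/∂y = 0 becomes:
    y'' + 25 y = 0
General solution: y(x) = A sin(5x) + B cos(5x), where A and B are arbitrary constants fixed by the endpoint conditions.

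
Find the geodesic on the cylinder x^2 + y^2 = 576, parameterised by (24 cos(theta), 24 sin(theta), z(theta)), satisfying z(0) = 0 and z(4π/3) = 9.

Parameterise the cylinder of radius R = 24 as
    r(θ) = (24 cos θ, 24 sin θ, z(θ)).
The arc-length element is
    ds = sqrt(576 + (dz/dθ)^2) dθ,
so the Lagrangian is L = sqrt(576 + z'^2).
L depends on z' only, not on z or θ, so ∂L/∂z = 0 and
    ∂L/∂z' = z' / sqrt(576 + z'^2).
The Euler-Lagrange equation gives
    d/dθ( z' / sqrt(576 + z'^2) ) = 0,
so z' is constant. Integrating once:
    z(θ) = a θ + b,
a helix on the cylinder (a straight line when the cylinder is unrolled). The constants a, b are determined by the endpoint conditions.
With endpoint conditions z(0) = 0 and z(4π/3) = 9: from z(0) = b we get b = 0, and a·4π/3 + 0 = 9 gives a = 27/(4π), so
    z(θ) = (27/(4π)) θ.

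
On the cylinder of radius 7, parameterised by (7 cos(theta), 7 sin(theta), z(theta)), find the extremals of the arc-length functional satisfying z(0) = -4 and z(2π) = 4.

Parameterise the cylinder of radius R = 7 as
    r(θ) = (7 cos θ, 7 sin θ, z(θ)).
The arc-length element is
    ds = sqrt(49 + (dz/dθ)^2) dθ,
so the Lagrangian is L = sqrt(49 + z'^2).
L depends on z' only, not on z or θ, so ∂L/∂z = 0 and
    ∂L/∂z' = z' / sqrt(49 + z'^2).
The Euler-Lagrange equation gives
    d/dθ( z' / sqrt(49 + z'^2) ) = 0,
so z' is constant. Integrating once:
    z(θ) = a θ + b,
a helix on the cylinder (a straight line when the cylinder is unrolled). The constants a, b are determined by the endpoint conditions.
With endpoint conditions z(0) = -4 and z(2π) = 4: from z(0) = b we get b = -4, and a·2π + -4 = 4 gives a = 4/π, so
    z(θ) = (4/π) θ − 4.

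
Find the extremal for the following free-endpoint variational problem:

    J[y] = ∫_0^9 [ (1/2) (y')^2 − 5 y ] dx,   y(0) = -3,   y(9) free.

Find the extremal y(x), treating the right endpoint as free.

The Lagrangian L = (1/2) (y')^2 − 5 y gives
    ∂L/∂y = −5,   ∂L/∂y' = y'.
Euler-Lagrange: d/dx(y') − (−5) = 0, i.e. y'' + 5 = 0, so
    y(x) = −(5/2) x^2 + C1 x + C2.
Fixed left endpoint y(0) = -3 ⇒ C2 = -3.
The right endpoint x = 9 is free, so the natural (transversality) condition is ∂L/∂y' |_{x=9} = 0, i.e. y'(9) = 0.
Compute y'(x) = −5 x + C1, so y'(9) = −45 + C1 = 0 ⇒ C1 = 45.
Therefore the extremal is
    y(x) = −(5/2) x^2 + 45 x − 3.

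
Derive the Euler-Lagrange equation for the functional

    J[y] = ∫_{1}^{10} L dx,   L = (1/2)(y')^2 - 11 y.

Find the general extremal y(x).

The Lagrangian is L = (1/2)(y')^2 - 11 y.
∂L/∂y = -11.
∂L/∂y' = y'.
The Euler-Lagrange equation d/dx(∂L/∂y') − ∂L/∂y = 0 becomes:
    y'' + 11 = 0
General solution: y(x) = -(11/2) x^2 + A x + B, where A and B are arbitrary constants fixed by the endpoint conditions.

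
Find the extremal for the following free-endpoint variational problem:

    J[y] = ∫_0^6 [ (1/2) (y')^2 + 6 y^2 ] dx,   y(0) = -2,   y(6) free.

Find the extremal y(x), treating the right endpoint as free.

The Lagrangian L = (1/2) (y')^2 + 6 y^2 gives
    ∂L/∂y = 12 y,   ∂L/∂y' = y'.
Euler-Lagrange: y'' − 12 y = 0.
With k = sqrt(12), the general solution is
    y(x) = A cosh(sqrt(12) x) + B sinh(sqrt(12) x).
Fixed left endpoint y(0) = -2 ⇒ A = -2.
The right endpoint x = 6 is free, so the natural (transversality) condition is ∂L/∂y' |_{x=6} = 0, i.e. y'(6) = 0.
Compute y'(x) = A k sinh(k x) + B k cosh(k x), so
    y'(6) = A k sinh(k·6) + B k cosh(k·6) = 0
    ⇒ B = −A tanh(k·6) = 2 tanh(sqrt(12)·6).
Therefore the extremal is
    y(x) = −2 cosh(sqrt(12) x) + 2 tanh(sqrt(12)·6) sinh(sqrt(12) x).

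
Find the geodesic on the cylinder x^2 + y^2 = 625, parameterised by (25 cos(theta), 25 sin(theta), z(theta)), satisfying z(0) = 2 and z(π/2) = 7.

Parameterise the cylinder of radius R = 25 as
    r(θ) = (25 cos θ, 25 sin θ, z(θ)).
The arc-length element is
    ds = sqrt(625 + (dz/dθ)^2) dθ,
so the Lagrangian is L = sqrt(625 + z'^2).
L depends on z' only, not on z or θ, so ∂L/∂z = 0 and
    ∂L/∂z' = z' / sqrt(625 + z'^2).
The Euler-Lagrange equation gives
    d/dθ( z' / sqrt(625 + z'^2) ) = 0,
so z' is constant. Integrating once:
    z(θ) = a θ + b,
a helix on the cylinder (a straight line when the cylinder is unrolled). The constants a, b are determined by the endpoint conditions.
With endpoint conditions z(0) = 2 and z(π/2) = 7: from z(0) = b we get b = 2, and a·π/2 + 2 = 7 gives a = 10/π, so
    z(θ) = (10/π) θ + 2.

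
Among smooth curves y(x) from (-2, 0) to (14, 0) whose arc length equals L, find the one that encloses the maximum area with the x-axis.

Set up the augmented Lagrangian using a multiplier λ for the length constraint:
    F(y, y') = y − λ sqrt(1 + y'^2).
F has no explicit x dependence, so the Beltrami identity yields a first integral
    F − y' ∂F/∂y' = C.
Compute ∂F/∂y' = −λ y' / sqrt(1 + y'^2). Then
    y − λ sqrt(1 + y'^2) + λ y'^2 / sqrt(1 + y'^2) = C
    ⇒  y − λ / sqrt(1 + y'^2) = C.
Solving for y' and integrating gives
    (x − a)^2 + (y − b)^2 = λ^2,
a circular arc of radius λ. The constants a, b are determined by the endpoint conditions y(-2) = y(14) = 0, and λ is fixed implicitly by the length constraint
    ∫_{-2}^{14} sqrt(1 + y'^2) dx = L.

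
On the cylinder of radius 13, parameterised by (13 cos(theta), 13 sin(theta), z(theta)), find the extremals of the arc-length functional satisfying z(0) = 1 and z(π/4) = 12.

Parameterise the cylinder of radius R = 13 as
    r(θ) = (13 cos θ, 13 sin θ, z(θ)).
The arc-length element is
    ds = sqrt(169 + (dz/dθ)^2) dθ,
so the Lagrangian is L = sqrt(169 + z'^2).
L depends on z' only, not on z or θ, so ∂L/∂z = 0 and
    ∂L/∂z' = z' / sqrt(169 + z'^2).
The Euler-Lagrange equation gives
    d/dθ( z' / sqrt(169 + z'^2) ) = 0,
so z' is constant. Integrating once:
    z(θ) = a θ + b,
a helix on the cylinder (a straight line when the cylinder is unrolled). The constants a, b are determined by the endpoint conditions.
With endpoint conditions z(0) = 1 and z(π/4) = 12: from z(0) = b we get b = 1, and a·π/4 + 1 = 12 gives a = 44/π, so
    z(θ) = (44/π) θ + 1.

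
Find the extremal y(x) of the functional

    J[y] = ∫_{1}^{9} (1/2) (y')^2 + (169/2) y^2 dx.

The Lagrangian is L = (1/2) (y')^2 + (169/2) y^2.
Compute ∂L/∂y = 169y, ∂L/∂y' = y'.
The Euler-Lagrange equation d/dx(∂L/∂y') − ∂L/∂y = 0 reduces to
    y'' − 169 y = 0.
Its general solution is
    y(x) = A e^(13x) + B e^(−13x),
with A, B fixed by the endpoint conditions.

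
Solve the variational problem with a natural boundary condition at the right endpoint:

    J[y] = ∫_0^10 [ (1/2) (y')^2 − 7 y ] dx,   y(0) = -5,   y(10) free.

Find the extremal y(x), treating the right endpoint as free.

The Lagrangian L = (1/2) (y')^2 − 7 y gives
    ∂L/∂y = −7,   ∂L/∂y' = y'.
Euler-Lagrange: d/dx(y') − (−7) = 0, i.e. y'' + 7 = 0, so
    y(x) = −(7/2) x^2 + C1 x + C2.
Fixed left endpoint y(0) = -5 ⇒ C2 = -5.
The right endpoint x = 10 is free, so the natural (transversality) condition is ∂L/∂y' |_{x=10} = 0, i.e. y'(10) = 0.
Compute y'(x) = −7 x + C1, so y'(10) = −70 + C1 = 0 ⇒ C1 = 70.
Therefore the extremal is
    y(x) = −(7/2) x^2 + 70 x − 5.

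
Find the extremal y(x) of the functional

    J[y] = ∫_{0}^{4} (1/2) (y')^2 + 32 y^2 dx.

The Lagrangian is L = (1/2) (y')^2 + 32 y^2.
Compute ∂L/∂y = 64y, ∂L/∂y' = y'.
The Euler-Lagrange equation d/dx(∂L/∂y') − ∂L/∂y = 0 reduces to
    y'' − 64 y = 0.
Its general solution is
    y(x) = A e^(8x) + B e^(−8x),
with A, B fixed by the endpoint conditions.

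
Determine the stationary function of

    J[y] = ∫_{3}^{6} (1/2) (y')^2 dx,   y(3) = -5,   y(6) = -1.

The Lagrangian is L = (1/2) (y')^2.
Compute ∂L/∂y = 0, ∂L/∂y' = y'.
The Euler-Lagrange equation d/dx(∂L/∂y') − ∂L/∂y = 0 reduces to
    y'' = 0.
Its general solution is
    y(x) = A x + B,
with A, B fixed by the endpoint conditions.
Applying the endpoint conditions y(3) = -5 and y(6) = -1: solve A·3 + B = -5 and A·6 + B = -1. Subtracting gives A(6 − 3) = -1 − -5, so A = 4/3, and B = -5 − A·3 = -9. Therefore
    y(x) = (4/3) x - 9.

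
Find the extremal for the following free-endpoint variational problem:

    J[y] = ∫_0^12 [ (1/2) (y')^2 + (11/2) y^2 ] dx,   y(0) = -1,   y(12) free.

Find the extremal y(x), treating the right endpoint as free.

The Lagrangian L = (1/2) (y')^2 + (11/2) y^2 gives
    ∂L/∂y = 11 y,   ∂L/∂y' = y'.
Euler-Lagrange: y'' − 11 y = 0.
With k = sqrt(11), the general solution is
    y(x) = A cosh(sqrt(11) x) + B sinh(sqrt(11) x).
Fixed left endpoint y(0) = -1 ⇒ A = -1.
The right endpoint x = 12 is free, so the natural (transversality) condition is ∂L/∂y' |_{x=12} = 0, i.e. y'(12) = 0.
Compute y'(x) = A k sinh(k x) + B k cosh(k x), so
    y'(12) = A k sinh(k·12) + B k cosh(k·12) = 0
    ⇒ B = −A tanh(k·12) = tanh(sqrt(11)·12).
Therefore the extremal is
    y(x) = −cosh(sqrt(11) x) + tanh(sqrt(11)·12) sinh(sqrt(11) x).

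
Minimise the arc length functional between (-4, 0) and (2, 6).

Arc-length functional: J[y] = ∫ sqrt(1 + (y')^2) dx.
Lagrangian L = sqrt(1 + (y')^2) has no explicit y dependence, so ∂L/∂y = 0 and the Euler-Lagrange equation gives
    d/dx( y' / sqrt(1 + (y')^2) ) = 0  ⇒  y' / sqrt(1 + (y')^2) = const.
Hence y' is constant, so y(x) is affine.
Fitting the endpoints (-4, 0) and (2, 6):
    slope m = (6 − 0) / (2 − (-4)) = 1,
    intercept c = 0 − m·(-4) = 4.
Extremal: y(x) = x + 4.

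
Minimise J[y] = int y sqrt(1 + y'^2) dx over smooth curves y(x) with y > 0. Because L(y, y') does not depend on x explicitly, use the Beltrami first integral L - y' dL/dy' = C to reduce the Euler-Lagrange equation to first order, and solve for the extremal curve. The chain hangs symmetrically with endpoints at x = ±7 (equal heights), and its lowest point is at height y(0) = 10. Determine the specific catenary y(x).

The Lagrangian L(y, y') = y sqrt(1 + y'^2) has no explicit x dependence, so the Beltrami identity applies:
    L − y' ∂L/∂y' = C.
Compute ∂L/∂y' = y · y' / sqrt(1 + y'^2). Then
    L − y' ∂L/∂y'
    = y sqrt(1 + y'^2) − y · y'^2 / sqrt(1 + y'^2)
    = y (1 + y'^2 − y'^2) / sqrt(1 + y'^2)
    = y / sqrt(1 + y'^2) = C.
Squaring gives y^2 = C^2 (1 + y'^2), i.e.
    y'^2 = y^2 / C^2 − 1.
Separating variables,
    dy / sqrt(y^2 − C^2) = dx / C,
and integrating gives arccosh(y / C) = (x − a)/C, so
    y(x) = C cosh((x − a)/C),
the catenary. The constants C and a are fixed by the two endpoint conditions (and, for the hanging-chain problem, the length constraint selects C).
Now fit the given data. The endpoints x = ±7 are symmetric at equal height, so the catenary is even about its minimum: a = 0 and y(x) = C cosh(x/C). The lowest point is y(0) = C cosh(0) = C, and we are told y(0) = 10, so C = 10. Therefore
    y(x) = 10 cosh(x/10),
and at the endpoints
    y(±7) = 10 cosh(7/10).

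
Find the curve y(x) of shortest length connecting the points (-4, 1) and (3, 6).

Arc-length functional: J[y] = ∫ sqrt(1 + (y')^2) dx.
Lagrangian L = sqrt(1 + (y')^2) has no explicit y dependence, so ∂L/∂y = 0 and the Euler-Lagrange equation gives
    d/dx( y' / sqrt(1 + (y')^2) ) = 0  ⇒  y' / sqrt(1 + (y')^2) = const.
Hence y' is constant, so y(x) is affine.
Fitting the endpoints (-4, 1) and (3, 6):
    slope m = (6 − 1) / (3 − (-4)) = 5/7,
    intercept c = 1 − m·(-4) = 27/7.
Extremal: y(x) = (5/7) x + 27/7.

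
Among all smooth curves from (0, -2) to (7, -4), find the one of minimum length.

Arc-length functional: J[y] = ∫ sqrt(1 + (y')^2) dx.
Lagrangian L = sqrt(1 + (y')^2) has no explicit y dependence, so ∂L/∂y = 0 and the Euler-Lagrange equation gives
    d/dx( y' / sqrt(1 + (y')^2) ) = 0  ⇒  y' / sqrt(1 + (y')^2) = const.
Hence y' is constant, so y(x) is affine.
Fitting the endpoints (0, -2) and (7, -4):
    slope m = ((-4) − (-2)) / (7 − 0) = -2/7,
    intercept c = (-2) − m·0 = -2.
Extremal: y(x) = (-2/7) x - 2.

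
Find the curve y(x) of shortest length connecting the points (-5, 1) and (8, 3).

Arc-length functional: J[y] = ∫ sqrt(1 + (y')^2) dx.
Lagrangian L = sqrt(1 + (y')^2) has no explicit y dependence, so ∂L/∂y = 0 and the Euler-Lagrange equation gives
    d/dx( y' / sqrt(1 + (y')^2) ) = 0  ⇒  y' / sqrt(1 + (y')^2) = const.
Hence y' is constant, so y(x) is affine.
Fitting the endpoints (-5, 1) and (8, 3):
    slope m = (3 − 1) / (8 − (-5)) = 2/13,
    intercept c = 1 − m·(-5) = 23/13.
Extremal: y(x) = (2/13) x + 23/13.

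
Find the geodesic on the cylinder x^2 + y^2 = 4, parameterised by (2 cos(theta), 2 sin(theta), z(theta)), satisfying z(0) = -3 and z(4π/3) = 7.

Parameterise the cylinder of radius R = 2 as
    r(θ) = (2 cos θ, 2 sin θ, z(θ)).
The arc-length element is
    ds = sqrt(4 + (dz/dθ)^2) dθ,
so the Lagrangian is L = sqrt(4 + z'^2).
L depends on z' only, not on z or θ, so ∂L/∂z = 0 and
    ∂L/∂z' = z' / sqrt(4 + z'^2).
The Euler-Lagrange equation gives
    d/dθ( z' / sqrt(4 + z'^2) ) = 0,
so z' is constant. Integrating once:
    z(θ) = a θ + b,
a helix on the cylinder (a straight line when the cylinder is unrolled). The constants a, b are determined by the endpoint conditions.
With endpoint conditions z(0) = -3 and z(4π/3) = 7: from z(0) = b we get b = -3, and a·4π/3 + -3 = 7 gives a = 15/(2π), so
    z(θ) = (15/(2π)) θ − 3.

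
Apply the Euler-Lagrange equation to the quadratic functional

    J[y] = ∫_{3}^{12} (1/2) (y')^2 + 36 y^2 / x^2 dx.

The Lagrangian is L = (1/2) (y')^2 + 36 y^2 / x^2.
Compute ∂L/∂y = 72y/x^2, ∂L/∂y' = y'.
The Euler-Lagrange equation d/dx(∂L/∂y') − ∂L/∂y = 0 reduces to
    y'' − 72/x^2 · y = 0  (x > 0).
Its general solution is
    y(x) = A x^9 + B x^(-8),
with A, B fixed by the endpoint conditions.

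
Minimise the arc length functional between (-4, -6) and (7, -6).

Arc-length functional: J[y] = ∫ sqrt(1 + (y')^2) dx.
Lagrangian L = sqrt(1 + (y')^2) has no explicit y dependence, so ∂L/∂y = 0 and the Euler-Lagrange equation gives
    d/dx( y' / sqrt(1 + (y')^2) ) = 0  ⇒  y' / sqrt(1 + (y')^2) = const.
Hence y' is constant, so y(x) is affine.
Fitting the endpoints (-4, -6) and (7, -6):
    slope m = ((-6) − (-6)) / (7 − (-4)) = 0,
    intercept c = (-6) − m·(-4) = -6.
Extremal: y(x) = -6.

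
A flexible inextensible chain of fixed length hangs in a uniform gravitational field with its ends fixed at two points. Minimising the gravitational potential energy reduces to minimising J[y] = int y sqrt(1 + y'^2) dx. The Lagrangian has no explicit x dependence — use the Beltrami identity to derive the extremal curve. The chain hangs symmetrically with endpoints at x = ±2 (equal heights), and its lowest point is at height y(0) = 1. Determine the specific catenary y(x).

The Lagrangian L(y, y') = y sqrt(1 + y'^2) has no explicit x dependence, so the Beltrami identity applies:
    L − y' ∂L/∂y' = C.
Compute ∂L/∂y' = y · y' / sqrt(1 + y'^2). Then
    L − y' ∂L/∂y'
    = y sqrt(1 + y'^2) − y · y'^2 / sqrt(1 + y'^2)
    = y (1 + y'^2 − y'^2) / sqrt(1 + y'^2)
    = y / sqrt(1 + y'^2) = C.
Squaring gives y^2 = C^2 (1 + y'^2), i.e.
    y'^2 = y^2 / C^2 − 1.
Separating variables,
    dy / sqrt(y^2 − C^2) = dx / C,
and integrating gives arccosh(y / C) = (x − a)/C, so
    y(x) = C cosh((x − a)/C),
the catenary. The constants C and a are fixed by the two endpoint conditions (and, for the hanging-chain problem, the length constraint selects C).
Now fit the given data. The endpoints x = ±2 are symmetric at equal height, so the catenary is even about its minimum: a = 0 and y(x) = C cosh(x/C). The lowest point is y(0) = C cosh(0) = C, and we are told y(0) = 1, so C = 1. Therefore
    y(x) = cosh(x),
and at the endpoints
    y(±2) = cosh(2).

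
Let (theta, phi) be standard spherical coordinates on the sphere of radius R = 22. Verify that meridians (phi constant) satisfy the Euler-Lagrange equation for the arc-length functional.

On the sphere of radius R = 22 with spherical coordinates (θ, φ), the induced metric is
    ds^2 = 484(dθ^2 + sin^2(θ) dφ^2).
Using θ as the parameter, the arc-length functional becomes
    J[φ] = ∫ 22 sqrt(1 + sin^2(θ) (dφ/dθ)^2) dθ.
So L = 22 sqrt(1 + sin^2(θ) φ'^2). Compute
    ∂L/∂φ = 0  (L has no explicit φ dependence),
    ∂L/∂φ' = 22 sin^2(θ) φ' / sqrt(1 + sin^2(θ) φ'^2).
For the candidate φ(θ) = c (constant), φ' = 0, so ∂L/∂φ' evaluated along the candidate vanishes, and ∂L/∂φ is identically zero. Hence
    d/dθ(∂L/∂φ') − ∂L/∂φ = 0
is satisfied. Therefore meridians φ = const are extremals of arc length — they are geodesics on the sphere.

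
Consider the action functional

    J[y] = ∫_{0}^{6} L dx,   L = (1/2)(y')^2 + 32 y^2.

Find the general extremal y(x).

The Lagrangian is L = (1/2)(y')^2 + 32 y^2.
∂L/∂y = 64y.
∂L/∂y' = y'.
The Euler-Lagrange equation d/dx(∂L/∂y') − ∂L/∂y = 0 becomes:
    y'' - 64 y = 0
General solution: y(x) = A e^(8x) + B e^(-8x), where A and B are arbitrary constants fixed by the endpoint conditions.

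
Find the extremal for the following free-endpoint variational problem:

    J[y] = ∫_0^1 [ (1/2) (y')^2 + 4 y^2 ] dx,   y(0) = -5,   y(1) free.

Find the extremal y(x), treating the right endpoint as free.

The Lagrangian L = (1/2) (y')^2 + 4 y^2 gives
    ∂L/∂y = 8 y,   ∂L/∂y' = y'.
Euler-Lagrange: y'' − 8 y = 0.
With k = sqrt(8), the general solution is
    y(x) = A cosh(sqrt(8) x) + B sinh(sqrt(8) x).
Fixed left endpoint y(0) = -5 ⇒ A = -5.
The right endpoint x = 1 is free, so the natural (transversality) condition is ∂L/∂y' |_{x=1} = 0, i.e. y'(1) = 0.
Compute y'(x) = A k sinh(k x) + B k cosh(k x), so
    y'(1) = A k sinh(k·1) + B k cosh(k·1) = 0
    ⇒ B = −A tanh(k·1) = 5 tanh(sqrt(8)·1).
Therefore the extremal is
    y(x) = −5 cosh(sqrt(8) x) + 5 tanh(sqrt(8)·1) sinh(sqrt(8) x).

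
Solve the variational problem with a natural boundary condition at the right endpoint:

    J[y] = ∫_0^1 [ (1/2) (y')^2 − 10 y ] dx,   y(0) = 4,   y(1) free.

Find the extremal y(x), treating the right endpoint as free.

The Lagrangian L = (1/2) (y')^2 − 10 y gives
    ∂L/∂y = −10,   ∂L/∂y' = y'.
Euler-Lagrange: d/dx(y') − (−10) = 0, i.e. y'' + 10 = 0, so
    y(x) = −(10/2) x^2 + C1 x + C2.
Fixed left endpoint y(0) = 4 ⇒ C2 = 4.
The right endpoint x = 1 is free, so the natural (transversality) condition is ∂L/∂y' |_{x=1} = 0, i.e. y'(1) = 0.
Compute y'(x) = −10 x + C1, so y'(1) = −10 + C1 = 0 ⇒ C1 = 10.
Therefore the extremal is
    y(x) = −5 x^2 + 10 x + 4.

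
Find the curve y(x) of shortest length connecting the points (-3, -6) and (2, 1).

Arc-length functional: J[y] = ∫ sqrt(1 + (y')^2) dx.
Lagrangian L = sqrt(1 + (y')^2) has no explicit y dependence, so ∂L/∂y = 0 and the Euler-Lagrange equation gives
    d/dx( y' / sqrt(1 + (y')^2) ) = 0  ⇒  y' / sqrt(1 + (y')^2) = const.
Hence y' is constant, so y(x) is affine.
Fitting the endpoints (-3, -6) and (2, 1):
    slope m = (1 − (-6)) / (2 − (-3)) = 7/5,
    intercept c = (-6) − m·(-3) = -9/5.
Extremal: y(x) = (7/5) x - 9/5.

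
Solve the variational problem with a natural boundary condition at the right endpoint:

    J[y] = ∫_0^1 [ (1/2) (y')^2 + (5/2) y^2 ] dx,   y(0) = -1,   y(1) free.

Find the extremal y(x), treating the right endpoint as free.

The Lagrangian L = (1/2) (y')^2 + (5/2) y^2 gives
    ∂L/∂y = 5 y,   ∂L/∂y' = y'.
Euler-Lagrange: y'' − 5 y = 0.
With k = sqrt(5), the general solution is
    y(x) = A cosh(sqrt(5) x) + B sinh(sqrt(5) x).
Fixed left endpoint y(0) = -1 ⇒ A = -1.
The right endpoint x = 1 is free, so the natural (transversality) condition is ∂L/∂y' |_{x=1} = 0, i.e. y'(1) = 0.
Compute y'(x) = A k sinh(k x) + B k cosh(k x), so
    y'(1) = A k sinh(k·1) + B k cosh(k·1) = 0
    ⇒ B = −A tanh(k·1) = tanh(sqrt(5)·1).
Therefore the extremal is
    y(x) = −cosh(sqrt(5) x) + tanh(sqrt(5)·1) sinh(sqrt(5) x).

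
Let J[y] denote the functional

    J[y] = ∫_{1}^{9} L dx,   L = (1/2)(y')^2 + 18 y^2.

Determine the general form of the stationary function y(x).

The Lagrangian is L = (1/2)(y')^2 + 18 y^2.
∂L/∂y = 36y.
∂L/∂y' = y'.
The Euler-Lagrange equation d/dx(∂L/∂y') − ∂L/∂y = 0 becomes:
    y'' - 36 y = 0
General solution: y(x) = A e^(6x) + B e^(-6x), where A and B are arbitrary constants fixed by the endpoint conditions.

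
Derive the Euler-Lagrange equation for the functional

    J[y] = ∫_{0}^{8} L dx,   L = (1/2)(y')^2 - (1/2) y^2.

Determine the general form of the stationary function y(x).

The Lagrangian is L = (1/2)(y')^2 - (1/2) y^2.
∂L/∂y = -y.
∂L/∂y' = y'.
The Euler-Lagrange equation d/dx(∂L/∂y') − ∂L/∂y = 0 becomes:
    y'' + y = 0
General solution: y(x) = A sin(x) + B cos(x), where A and B are arbitrary constants fixed by the endpoint conditions.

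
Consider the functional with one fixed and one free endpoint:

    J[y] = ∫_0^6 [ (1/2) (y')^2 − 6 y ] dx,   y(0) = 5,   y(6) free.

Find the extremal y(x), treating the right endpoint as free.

The Lagrangian L = (1/2) (y')^2 − 6 y gives
    ∂L/∂y = −6,   ∂L/∂y' = y'.
Euler-Lagrange: d/dx(y') − (−6) = 0, i.e. y'' + 6 = 0, so
    y(x) = −(6/2) x^2 + C1 x + C2.
Fixed left endpoint y(0) = 5 ⇒ C2 = 5.
The right endpoint x = 6 is free, so the natural (transversality) condition is ∂L/∂y' |_{x=6} = 0, i.e. y'(6) = 0.
Compute y'(x) = −6 x + C1, so y'(6) = −36 + C1 = 0 ⇒ C1 = 36.
Therefore the extremal is
    y(x) = −3 x^2 + 36 x + 5.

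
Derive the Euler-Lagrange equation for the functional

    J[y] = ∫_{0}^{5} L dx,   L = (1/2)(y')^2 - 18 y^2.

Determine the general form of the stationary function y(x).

The Lagrangian is L = (1/2)(y')^2 - 18 y^2.
∂L/∂y = -36y.
∂L/∂y' = y'.
The Euler-Lagrange equation d/dx(∂L/∂y') − ∂L/∂y = 0 becomes:
    y'' + 36 y = 0
General solution: y(x) = A sin(6x) + B cos(6x), where A and B are arbitrary constants fixed by the endpoint conditions.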